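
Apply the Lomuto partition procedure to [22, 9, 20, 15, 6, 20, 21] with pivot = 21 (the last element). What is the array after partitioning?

Lomuto partition with pivot = 21:

Initial array: [22, 9, 20, 15, 6, 20, 21]

arr[0]=22 > 21: no swap
arr[1]=9 <= 21: swap with position 0, array becomes [9, 22, 20, 15, 6, 20, 21]
arr[2]=20 <= 21: swap with position 1, array becomes [9, 20, 22, 15, 6, 20, 21]
arr[3]=15 <= 21: swap with position 2, array becomes [9, 20, 15, 22, 6, 20, 21]
arr[4]=6 <= 21: swap with position 3, array becomes [9, 20, 15, 6, 22, 20, 21]
arr[5]=20 <= 21: swap with position 4, array becomes [9, 20, 15, 6, 20, 22, 21]

Place pivot at position 5: [9, 20, 15, 6, 20, 21, 22]
Pivot position: 5

After partitioning with pivot 21, the array becomes [9, 20, 15, 6, 20, 21, 22]. The pivot is placed at index 5. All elements to the left of the pivot are <= 21, and all elements to the right are > 21.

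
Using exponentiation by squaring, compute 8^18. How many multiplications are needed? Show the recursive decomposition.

Computing 8^18 by squaring (build up from 8^1; each line after the first costs one multiplication):

8^1 = 8
8^2 = (8^1)^2 = 8^2 = 64
8^4 = (8^2)^2 = 64^2 = 4096
8^8 = (8^4)^2 = 4096^2 = 16777216
8^9 = 8 * 8^8 = 8 * 16777216 = 134217728
8^18 = (8^9)^2 = 134217728^2 = 18014398509481984

Result: 18014398509481984
Multiplications needed: 5 (5 lines after 8^1)

8^18 = 18014398509481984. Using exponentiation by squaring, this requires 5 multiplications. The key idea: if the exponent is even, square the half-power; if odd, multiply by the base once.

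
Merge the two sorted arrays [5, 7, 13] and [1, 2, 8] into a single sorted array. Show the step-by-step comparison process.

Merging process:

Compare 5 vs 1: take 1 from right. Merged: [1]
Compare 5 vs 2: take 2 from right. Merged: [1, 2]
Compare 5 vs 8: take 5 from left. Merged: [1, 2, 5]
Compare 7 vs 8: take 7 from left. Merged: [1, 2, 5, 7]
Compare 13 vs 8: take 8 from right. Merged: [1, 2, 5, 7, 8]
Append remaining from left: [13]. Merged: [1, 2, 5, 7, 8, 13]

Final merged array: [1, 2, 5, 7, 8, 13]
Total comparisons: 5

The merged array is [1, 2, 5, 7, 8, 13], requiring 5 comparisons. The merge step runs in O(n) time where n is the total number of elements.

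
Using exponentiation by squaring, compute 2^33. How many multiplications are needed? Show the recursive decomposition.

Computing 2^33 by squaring (build up from 2^1; each line after the first costs one multiplication):

2^1 = 2
2^2 = (2^1)^2 = 2^2 = 4
2^4 = (2^2)^2 = 4^2 = 16
2^8 = (2^4)^2 = 16^2 = 256
2^16 = (2^8)^2 = 256^2 = 65536
2^32 = (2^16)^2 = 65536^2 = 4294967296
2^33 = 2 * 2^32 = 2 * 4294967296 = 8589934592

Result: 8589934592
Multiplications needed: 6 (6 lines after 2^1)

2^33 = 8589934592. Using exponentiation by squaring, this requires 6 multiplications. The key idea: if the exponent is even, square the half-power; if odd, multiply by the base once.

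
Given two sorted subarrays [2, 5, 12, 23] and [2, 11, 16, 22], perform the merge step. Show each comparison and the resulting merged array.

Merging process:

Compare 2 vs 2: take 2 from left. Merged: [2]
Compare 5 vs 2: take 2 from right. Merged: [2, 2]
Compare 5 vs 11: take 5 from left. Merged: [2, 2, 5]
Compare 12 vs 11: take 11 from right. Merged: [2, 2, 5, 11]
Compare 12 vs 16: take 12 from left. Merged: [2, 2, 5, 11, 12]
Compare 23 vs 16: take 16 from right. Merged: [2, 2, 5, 11, 12, 16]
Compare 23 vs 22: take 22 from right. Merged: [2, 2, 5, 11, 12, 16, 22]
Append remaining from left: [23]. Merged: [2, 2, 5, 11, 12, 16, 22, 23]

Final merged array: [2, 2, 5, 11, 12, 16, 22, 23]
Total comparisons: 7

The merged array is [2, 2, 5, 11, 12, 16, 22, 23], requiring 7 comparisons. The merge step runs in O(n) time where n is the total number of elements.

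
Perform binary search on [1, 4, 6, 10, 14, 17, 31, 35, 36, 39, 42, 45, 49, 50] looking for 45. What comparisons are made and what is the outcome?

Binary search for 45 in [1, 4, 6, 10, 14, 17, 31, 35, 36, 39, 42, 45, 49, 50]:

lo=0, hi=13, mid=6, arr[mid]=31 -> 31 < 45, search right half
lo=7, hi=13, mid=10, arr[mid]=42 -> 42 < 45, search right half
lo=11, hi=13, mid=12, arr[mid]=49 -> 49 > 45, search left half
lo=11, hi=11, mid=11, arr[mid]=45 -> Found target at index 11!

Binary search finds 45 at index 11 after 4 comparisons. The search repeatedly halves the search space by comparing with the middle element.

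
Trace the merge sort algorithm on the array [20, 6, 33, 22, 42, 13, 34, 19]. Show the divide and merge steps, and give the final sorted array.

Merge sort trace:

Split: [20, 6, 33, 22, 42, 13, 34, 19] -> [20, 6, 33, 22] and [42, 13, 34, 19]
  Split: [20, 6, 33, 22] -> [20, 6] and [33, 22]
    Split: [20, 6] -> [20] and [6]
    Merge: [20] + [6] -> [6, 20]
    Split: [33, 22] -> [33] and [22]
    Merge: [33] + [22] -> [22, 33]
  Merge: [6, 20] + [22, 33] -> [6, 20, 22, 33]
  Split: [42, 13, 34, 19] -> [42, 13] and [34, 19]
    Split: [42, 13] -> [42] and [13]
    Merge: [42] + [13] -> [13, 42]
    Split: [34, 19] -> [34] and [19]
    Merge: [34] + [19] -> [19, 34]
  Merge: [13, 42] + [19, 34] -> [13, 19, 34, 42]
Merge: [6, 20, 22, 33] + [13, 19, 34, 42] -> [6, 13, 19, 20, 22, 33, 34, 42]

Final sorted array: [6, 13, 19, 20, 22, 33, 34, 42]

The merge sort proceeds by recursively splitting the array and merging sorted halves.
After all merges, the sorted array is [6, 13, 19, 20, 22, 33, 34, 42].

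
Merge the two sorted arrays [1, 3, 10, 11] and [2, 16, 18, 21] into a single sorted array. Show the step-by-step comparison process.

Merging process:

Compare 1 vs 2: take 1 from left. Merged: [1]
Compare 3 vs 2: take 2 from right. Merged: [1, 2]
Compare 3 vs 16: take 3 from left. Merged: [1, 2, 3]
Compare 10 vs 16: take 10 from left. Merged: [1, 2, 3, 10]
Compare 11 vs 16: take 11 from left. Merged: [1, 2, 3, 10, 11]
Append remaining from right: [16, 18, 21]. Merged: [1, 2, 3, 10, 11, 16, 18, 21]

Final merged array: [1, 2, 3, 10, 11, 16, 18, 21]
Total comparisons: 5

The merged array is [1, 2, 3, 10, 11, 16, 18, 21], requiring 5 comparisons. The merge step runs in O(n) time where n is the total number of elements.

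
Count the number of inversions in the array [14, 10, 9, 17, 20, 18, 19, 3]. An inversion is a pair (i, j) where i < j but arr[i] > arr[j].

Finding inversions in [14, 10, 9, 17, 20, 18, 19, 3]:

(0, 1): arr[0]=14 > arr[1]=10
(0, 2): arr[0]=14 > arr[2]=9
(0, 7): arr[0]=14 > arr[7]=3
(1, 2): arr[1]=10 > arr[2]=9
(1, 7): arr[1]=10 > arr[7]=3
(2, 7): arr[2]=9 > arr[7]=3
(3, 7): arr[3]=17 > arr[7]=3
(4, 5): arr[4]=20 > arr[5]=18
(4, 6): arr[4]=20 > arr[6]=19
(4, 7): arr[4]=20 > arr[7]=3
(5, 7): arr[5]=18 > arr[7]=3
(6, 7): arr[6]=19 > arr[7]=3

Total inversions: 12

The array has 12 inversion(s): (0,1), (0,2), (0,7), (1,2), (1,7), (2,7), (3,7), (4,5), (4,6), (4,7), (5,7), (6,7). Each pair (i,j) satisfies i < j and arr[i] > arr[j].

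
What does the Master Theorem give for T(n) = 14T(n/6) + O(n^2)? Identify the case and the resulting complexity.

Master Theorem for T(n) = 14T(n/6) + O(n^2):

a = 14, b = 6, c = 2
log_b(a) = log_6(14) = 1.4729

Case 3: c = 2 > log_6(14) = 1.4729
T(n) = O(n^2) = O(n^2)

For T(n) = 14T(n/6) + O(n^2): log_6(14) = 1.4729. This is Case 3 of the Master Theorem (c > log_b(a), work dominated by root), giving O(n^2).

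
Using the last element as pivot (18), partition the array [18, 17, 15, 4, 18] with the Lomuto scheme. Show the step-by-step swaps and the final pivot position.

Lomuto partition with pivot = 18:

Initial array: [18, 17, 15, 4, 18]

arr[0]=18 <= 18: swap with position 0, array becomes [18, 17, 15, 4, 18]
arr[1]=17 <= 18: swap with position 1, array becomes [18, 17, 15, 4, 18]
arr[2]=15 <= 18: swap with position 2, array becomes [18, 17, 15, 4, 18]
arr[3]=4 <= 18: swap with position 3, array becomes [18, 17, 15, 4, 18]

Place pivot at position 4: [18, 17, 15, 4, 18]
Pivot position: 4

After partitioning with pivot 18, the array becomes [18, 17, 15, 4, 18]. The pivot is placed at index 4. All elements to the left of the pivot are <= 18, and all elements to the right are > 18.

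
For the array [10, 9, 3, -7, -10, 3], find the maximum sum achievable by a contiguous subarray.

Using Kadane's algorithm on [10, 9, 3, -7, -10, 3]:

Scanning through the array:
Position 1 (value 9): max_ending_here = 19, max_so_far = 19
Position 2 (value 3): max_ending_here = 22, max_so_far = 22
Position 3 (value -7): max_ending_here = 15, max_so_far = 22
Position 4 (value -10): max_ending_here = 5, max_so_far = 22
Position 5 (value 3): max_ending_here = 8, max_so_far = 22

Maximum subarray: [10, 9, 3]
Maximum sum: 22

The maximum subarray is [10, 9, 3] with sum 22. This subarray runs from index 0 to index 2.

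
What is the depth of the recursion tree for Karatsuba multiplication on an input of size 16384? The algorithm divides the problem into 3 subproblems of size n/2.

For divide and conquer with division factor 2:

Problem sizes at each level:
Level 0: 16384
Level 1: 8192
Level 2: 4096
Level 3: 2048
Level 4: 1024
Level 5: 512
Level 6: 256
Level 7: 128
Level 8: 64
Level 9: 32
Level 10: 16
Level 11: 8
Level 12: 4
Level 13: 2
Level 14: 1

The root is level 0 and the size-1 base case is level 14 (the tree spans levels 0 through 14, i.e. 15 levels counting the root), so the depth is the number of divisions: log_2(16384) = 14

The recursion tree depth is log_2(16384) = 14. At each level, the problem size is divided by 2, so it takes 14 divisions to reduce to a base case of size 1. The algorithm makes 3 recursive calls at each level.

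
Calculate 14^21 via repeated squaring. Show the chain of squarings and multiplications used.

Computing 14^21 by squaring (build up from 14^1; each line after the first costs one multiplication):

14^1 = 14
14^2 = (14^1)^2 = 14^2 = 196
14^4 = (14^2)^2 = 196^2 = 38416
14^5 = 14 * 14^4 = 14 * 38416 = 537824
14^10 = (14^5)^2 = 537824^2 = 289254654976
14^20 = (14^10)^2 = 289254654976^2 = 83668255425284801560576
14^21 = 14 * 14^20 = 14 * 83668255425284801560576 = 1171355575953987221848064

Result: 1171355575953987221848064
Multiplications needed: 6 (6 lines after 14^1)

14^21 = 1171355575953987221848064. Using exponentiation by squaring, this requires 6 multiplications. The key idea: if the exponent is even, square the half-power; if odd, multiply by the base once.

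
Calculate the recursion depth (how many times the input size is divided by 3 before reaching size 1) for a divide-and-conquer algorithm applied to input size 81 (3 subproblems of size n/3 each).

For divide and conquer with division factor 3:

Problem sizes at each level:
Level 0: 81
Level 1: 27
Level 2: 9
Level 3: 3
Level 4: 1

The root is level 0 and the size-1 base case is level 4 (the tree spans levels 0 through 4, i.e. 5 levels counting the root), so the depth is the number of divisions: log_3(81) = 4

The recursion tree depth is log_3(81) = 4. At each level, the problem size is divided by 3, so it takes 4 divisions to reduce to a base case of size 1. The algorithm makes 3 recursive calls at each level.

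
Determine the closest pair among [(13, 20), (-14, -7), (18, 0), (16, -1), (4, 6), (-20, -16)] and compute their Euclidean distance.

Computing all pairwise distances among 6 points:

d((13, 20), (-14, -7)) = 38.1838
d((13, 20), (18, 0)) = 20.6155
d((13, 20), (16, -1)) = 21.2132
d((13, 20), (4, 6)) = 16.6433
d((13, 20), (-20, -16)) = 48.8365
d((-14, -7), (18, 0)) = 32.7567
d((-14, -7), (16, -1)) = 30.5941
d((-14, -7), (4, 6)) = 22.2036
d((-14, -7), (-20, -16)) = 10.8167
d((18, 0), (16, -1)) = 2.2361 <-- minimum
d((18, 0), (4, 6)) = 15.2315
d((18, 0), (-20, -16)) = 41.2311
d((16, -1), (4, 6)) = 13.8924
d((16, -1), (-20, -16)) = 39.0
d((4, 6), (-20, -16)) = 32.5576

Closest pair: (18, 0) and (16, -1) with distance 2.2361

The closest pair is (18, 0) and (16, -1) with Euclidean distance 2.2361. For 6 points, brute-force pairwise comparison is shown above. For large n, the divide-and-conquer algorithm (sort by x, recurse on halves, check the dividing strip) achieves O(n log n).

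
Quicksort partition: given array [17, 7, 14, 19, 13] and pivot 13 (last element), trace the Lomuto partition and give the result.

Lomuto partition with pivot = 13:

Initial array: [17, 7, 14, 19, 13]

arr[0]=17 > 13: no swap
arr[1]=7 <= 13: swap with position 0, array becomes [7, 17, 14, 19, 13]
arr[2]=14 > 13: no swap
arr[3]=19 > 13: no swap

Place pivot at position 1: [7, 13, 14, 19, 17]
Pivot position: 1

After partitioning with pivot 13, the array becomes [7, 13, 14, 19, 17]. The pivot is placed at index 1. All elements to the left of the pivot are <= 13, and all elements to the right are > 13.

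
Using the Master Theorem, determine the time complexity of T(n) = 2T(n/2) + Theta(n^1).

Master Theorem for T(n) = 2T(n/2) + O(n^1):

a = 2, b = 2, c = 1
log_b(a) = log_2(2) = 1.0000

Case 2: c = 1 = log_2(2) = 1.0000
T(n) = O(n^1 log n) = O(n log n)

For T(n) = 2T(n/2) + O(n^1): log_2(2) = 1.0000. This is Case 2 of the Master Theorem (c = log_b(a), equal work at all levels), giving O(n log n).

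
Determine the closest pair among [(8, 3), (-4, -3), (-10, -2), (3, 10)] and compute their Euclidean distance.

Computing all pairwise distances among 4 points:

d((8, 3), (-4, -3)) = 13.4164
d((8, 3), (-10, -2)) = 18.6815
d((8, 3), (3, 10)) = 8.6023
d((-4, -3), (-10, -2)) = 6.0828 <-- minimum
d((-4, -3), (3, 10)) = 14.7648
d((-10, -2), (3, 10)) = 17.6918

Closest pair: (-4, -3) and (-10, -2) with distance 6.0828

The closest pair is (-4, -3) and (-10, -2) with Euclidean distance 6.0828. For 4 points, brute-force pairwise comparison is shown above. For large n, the divide-and-conquer algorithm (sort by x, recurse on halves, check the dividing strip) achieves O(n log n).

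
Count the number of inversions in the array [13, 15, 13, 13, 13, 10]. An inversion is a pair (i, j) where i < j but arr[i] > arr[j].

Finding inversions in [13, 15, 13, 13, 13, 10]:

(0, 5): arr[0]=13 > arr[5]=10
(1, 2): arr[1]=15 > arr[2]=13
(1, 3): arr[1]=15 > arr[3]=13
(1, 4): arr[1]=15 > arr[4]=13
(1, 5): arr[1]=15 > arr[5]=10
(2, 5): arr[2]=13 > arr[5]=10
(3, 5): arr[3]=13 > arr[5]=10
(4, 5): arr[4]=13 > arr[5]=10

Total inversions: 8

The array has 8 inversion(s): (0,5), (1,2), (1,3), (1,4), (1,5), (2,5), (3,5), (4,5). Each pair (i,j) satisfies i < j and arr[i] > arr[j].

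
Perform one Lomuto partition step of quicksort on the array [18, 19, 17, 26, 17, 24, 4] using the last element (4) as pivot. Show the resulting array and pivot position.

Lomuto partition with pivot = 4:

Initial array: [18, 19, 17, 26, 17, 24, 4]

arr[0]=18 > 4: no swap
arr[1]=19 > 4: no swap
arr[2]=17 > 4: no swap
arr[3]=26 > 4: no swap
arr[4]=17 > 4: no swap
arr[5]=24 > 4: no swap

Place pivot at position 0: [4, 19, 17, 26, 17, 24, 18]
Pivot position: 0

After partitioning with pivot 4, the array becomes [4, 19, 17, 26, 17, 24, 18]. The pivot is placed at index 0. All elements to the left of the pivot are <= 4, and all elements to the right are > 4.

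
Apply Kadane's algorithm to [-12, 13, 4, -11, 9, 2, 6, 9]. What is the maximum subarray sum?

Using Kadane's algorithm on [-12, 13, 4, -11, 9, 2, 6, 9]:

Scanning through the array:
Position 1 (value 13): max_ending_here = 13, max_so_far = 13
Position 2 (value 4): max_ending_here = 17, max_so_far = 17
Position 3 (value -11): max_ending_here = 6, max_so_far = 17
Position 4 (value 9): max_ending_here = 15, max_so_far = 17
Position 5 (value 2): max_ending_here = 17, max_so_far = 17
Position 6 (value 6): max_ending_here = 23, max_so_far = 23
Position 7 (value 9): max_ending_here = 32, max_so_far = 32

Maximum subarray: [13, 4, -11, 9, 2, 6, 9]
Maximum sum: 32

The maximum subarray is [13, 4, -11, 9, 2, 6, 9] with sum 32. This subarray runs from index 1 to index 7.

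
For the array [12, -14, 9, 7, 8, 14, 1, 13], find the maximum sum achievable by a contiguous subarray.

Using Kadane's algorithm on [12, -14, 9, 7, 8, 14, 1, 13]:

Scanning through the array:
Position 1 (value -14): max_ending_here = -2, max_so_far = 12
Position 2 (value 9): max_ending_here = 9, max_so_far = 12
Position 3 (value 7): max_ending_here = 16, max_so_far = 16
Position 4 (value 8): max_ending_here = 24, max_so_far = 24
Position 5 (value 14): max_ending_here = 38, max_so_far = 38
Position 6 (value 1): max_ending_here = 39, max_so_far = 39
Position 7 (value 13): max_ending_here = 52, max_so_far = 52

Maximum subarray: [9, 7, 8, 14, 1, 13]
Maximum sum: 52

The maximum subarray is [9, 7, 8, 14, 1, 13] with sum 52. This subarray runs from index 2 to index 7.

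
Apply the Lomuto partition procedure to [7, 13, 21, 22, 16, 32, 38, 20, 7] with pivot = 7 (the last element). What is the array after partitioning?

Lomuto partition with pivot = 7:

Initial array: [7, 13, 21, 22, 16, 32, 38, 20, 7]

arr[0]=7 <= 7: swap with position 0, array becomes [7, 13, 21, 22, 16, 32, 38, 20, 7]
arr[1]=13 > 7: no swap
arr[2]=21 > 7: no swap
arr[3]=22 > 7: no swap
arr[4]=16 > 7: no swap
arr[5]=32 > 7: no swap
arr[6]=38 > 7: no swap
arr[7]=20 > 7: no swap

Place pivot at position 1: [7, 7, 21, 22, 16, 32, 38, 20, 13]
Pivot position: 1

After partitioning with pivot 7, the array becomes [7, 7, 21, 22, 16, 32, 38, 20, 13]. The pivot is placed at index 1. All elements to the left of the pivot are <= 7, and all elements to the right are > 7.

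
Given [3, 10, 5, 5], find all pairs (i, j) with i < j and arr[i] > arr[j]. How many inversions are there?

Finding inversions in [3, 10, 5, 5]:

(1, 2): arr[1]=10 > arr[2]=5
(1, 3): arr[1]=10 > arr[3]=5

Total inversions: 2

The array has 2 inversion(s): (1,2), (1,3). Each pair (i,j) satisfies i < j and arr[i] > arr[j].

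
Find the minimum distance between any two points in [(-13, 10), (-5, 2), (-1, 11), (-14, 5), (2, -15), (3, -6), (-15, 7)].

Computing all pairwise distances among 7 points:

d((-13, 10), (-5, 2)) = 11.3137
d((-13, 10), (-1, 11)) = 12.0416
d((-13, 10), (-14, 5)) = 5.099
d((-13, 10), (2, -15)) = 29.1548
d((-13, 10), (3, -6)) = 22.6274
d((-13, 10), (-15, 7)) = 3.6056
d((-5, 2), (-1, 11)) = 9.8489
d((-5, 2), (-14, 5)) = 9.4868
d((-5, 2), (2, -15)) = 18.3848
d((-5, 2), (3, -6)) = 11.3137
d((-5, 2), (-15, 7)) = 11.1803
d((-1, 11), (-14, 5)) = 14.3178
d((-1, 11), (2, -15)) = 26.1725
d((-1, 11), (3, -6)) = 17.4642
d((-1, 11), (-15, 7)) = 14.5602
d((-14, 5), (2, -15)) = 25.6125
d((-14, 5), (3, -6)) = 20.2485
d((-14, 5), (-15, 7)) = 2.2361 <-- minimum
d((2, -15), (3, -6)) = 9.0554
d((2, -15), (-15, 7)) = 27.8029
d((3, -6), (-15, 7)) = 22.2036

Closest pair: (-14, 5) and (-15, 7) with distance 2.2361

The closest pair is (-14, 5) and (-15, 7) with Euclidean distance 2.2361. For 7 points, brute-force pairwise comparison is shown above. For large n, the divide-and-conquer algorithm (sort by x, recurse on halves, check the dividing strip) achieves O(n log n).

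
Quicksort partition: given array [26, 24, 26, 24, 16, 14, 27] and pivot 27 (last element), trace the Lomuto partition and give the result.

Lomuto partition with pivot = 27:

Initial array: [26, 24, 26, 24, 16, 14, 27]

arr[0]=26 <= 27: swap with position 0, array becomes [26, 24, 26, 24, 16, 14, 27]
arr[1]=24 <= 27: swap with position 1, array becomes [26, 24, 26, 24, 16, 14, 27]
arr[2]=26 <= 27: swap with position 2, array becomes [26, 24, 26, 24, 16, 14, 27]
arr[3]=24 <= 27: swap with position 3, array becomes [26, 24, 26, 24, 16, 14, 27]
arr[4]=16 <= 27: swap with position 4, array becomes [26, 24, 26, 24, 16, 14, 27]
arr[5]=14 <= 27: swap with position 5, array becomes [26, 24, 26, 24, 16, 14, 27]

Place pivot at position 6: [26, 24, 26, 24, 16, 14, 27]
Pivot position: 6

After partitioning with pivot 27, the array becomes [26, 24, 26, 24, 16, 14, 27]. The pivot is placed at index 6. All elements to the left of the pivot are <= 27, and all elements to the right are > 27.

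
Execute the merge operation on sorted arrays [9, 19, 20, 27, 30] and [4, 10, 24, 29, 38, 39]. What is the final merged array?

Merging process:

Compare 9 vs 4: take 4 from right. Merged: [4]
Compare 9 vs 10: take 9 from left. Merged: [4, 9]
Compare 19 vs 10: take 10 from right. Merged: [4, 9, 10]
Compare 19 vs 24: take 19 from left. Merged: [4, 9, 10, 19]
Compare 20 vs 24: take 20 from left. Merged: [4, 9, 10, 19, 20]
Compare 27 vs 24: take 24 from right. Merged: [4, 9, 10, 19, 20, 24]
Compare 27 vs 29: take 27 from left. Merged: [4, 9, 10, 19, 20, 24, 27]
Compare 30 vs 29: take 29 from right. Merged: [4, 9, 10, 19, 20, 24, 27, 29]
Compare 30 vs 38: take 30 from left. Merged: [4, 9, 10, 19, 20, 24, 27, 29, 30]
Append remaining from right: [38, 39]. Merged: [4, 9, 10, 19, 20, 24, 27, 29, 30, 38, 39]

Final merged array: [4, 9, 10, 19, 20, 24, 27, 29, 30, 38, 39]
Total comparisons: 9

The merged array is [4, 9, 10, 19, 20, 24, 27, 29, 30, 38, 39], requiring 9 comparisons. The merge step runs in O(n) time where n is the total number of elements.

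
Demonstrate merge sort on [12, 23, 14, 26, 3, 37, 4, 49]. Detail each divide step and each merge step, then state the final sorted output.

Merge sort trace:

Split: [12, 23, 14, 26, 3, 37, 4, 49] -> [12, 23, 14, 26] and [3, 37, 4, 49]
  Split: [12, 23, 14, 26] -> [12, 23] and [14, 26]
    Split: [12, 23] -> [12] and [23]
    Merge: [12] + [23] -> [12, 23]
    Split: [14, 26] -> [14] and [26]
    Merge: [14] + [26] -> [14, 26]
  Merge: [12, 23] + [14, 26] -> [12, 14, 23, 26]
  Split: [3, 37, 4, 49] -> [3, 37] and [4, 49]
    Split: [3, 37] -> [3] and [37]
    Merge: [3] + [37] -> [3, 37]
    Split: [4, 49] -> [4] and [49]
    Merge: [4] + [49] -> [4, 49]
  Merge: [3, 37] + [4, 49] -> [3, 4, 37, 49]
Merge: [12, 14, 23, 26] + [3, 4, 37, 49] -> [3, 4, 12, 14, 23, 26, 37, 49]

Final sorted array: [3, 4, 12, 14, 23, 26, 37, 49]

The merge sort proceeds by recursively splitting the array and merging sorted halves.
After all merges, the sorted array is [3, 4, 12, 14, 23, 26, 37, 49].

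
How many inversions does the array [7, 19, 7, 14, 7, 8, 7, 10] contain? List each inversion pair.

Finding inversions in [7, 19, 7, 14, 7, 8, 7, 10]:

(1, 2): arr[1]=19 > arr[2]=7
(1, 3): arr[1]=19 > arr[3]=14
(1, 4): arr[1]=19 > arr[4]=7
(1, 5): arr[1]=19 > arr[5]=8
(1, 6): arr[1]=19 > arr[6]=7
(1, 7): arr[1]=19 > arr[7]=10
(3, 4): arr[3]=14 > arr[4]=7
(3, 5): arr[3]=14 > arr[5]=8
(3, 6): arr[3]=14 > arr[6]=7
(3, 7): arr[3]=14 > arr[7]=10
(5, 6): arr[5]=8 > arr[6]=7

Total inversions: 11

The array has 11 inversion(s): (1,2), (1,3), (1,4), (1,5), (1,6), (1,7), (3,4), (3,5), (3,6), (3,7), (5,6). Each pair (i,j) satisfies i < j and arr[i] > arr[j].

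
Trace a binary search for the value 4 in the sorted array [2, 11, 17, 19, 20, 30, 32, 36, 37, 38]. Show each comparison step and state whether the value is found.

Binary search for 4 in [2, 11, 17, 19, 20, 30, 32, 36, 37, 38]:

lo=0, hi=9, mid=4, arr[mid]=20 -> 20 > 4, search left half
lo=0, hi=3, mid=1, arr[mid]=11 -> 11 > 4, search left half
lo=0, hi=0, mid=0, arr[mid]=2 -> 2 < 4, search right half
lo=1 > hi=0, target 4 not found

Binary search determines that 4 is not in the array after 3 comparisons. The search space was exhausted without finding the target.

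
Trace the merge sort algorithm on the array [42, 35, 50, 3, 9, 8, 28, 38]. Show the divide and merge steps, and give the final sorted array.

Merge sort trace:

Split: [42, 35, 50, 3, 9, 8, 28, 38] -> [42, 35, 50, 3] and [9, 8, 28, 38]
  Split: [42, 35, 50, 3] -> [42, 35] and [50, 3]
    Split: [42, 35] -> [42] and [35]
    Merge: [42] + [35] -> [35, 42]
    Split: [50, 3] -> [50] and [3]
    Merge: [50] + [3] -> [3, 50]
  Merge: [35, 42] + [3, 50] -> [3, 35, 42, 50]
  Split: [9, 8, 28, 38] -> [9, 8] and [28, 38]
    Split: [9, 8] -> [9] and [8]
    Merge: [9] + [8] -> [8, 9]
    Split: [28, 38] -> [28] and [38]
    Merge: [28] + [38] -> [28, 38]
  Merge: [8, 9] + [28, 38] -> [8, 9, 28, 38]
Merge: [3, 35, 42, 50] + [8, 9, 28, 38] -> [3, 8, 9, 28, 35, 38, 42, 50]

Final sorted array: [3, 8, 9, 28, 35, 38, 42, 50]

The merge sort proceeds by recursively splitting the array and merging sorted halves.
After all merges, the sorted array is [3, 8, 9, 28, 35, 38, 42, 50].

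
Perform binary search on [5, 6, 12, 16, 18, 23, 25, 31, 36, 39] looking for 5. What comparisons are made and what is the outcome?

Binary search for 5 in [5, 6, 12, 16, 18, 23, 25, 31, 36, 39]:

lo=0, hi=9, mid=4, arr[mid]=18 -> 18 > 5, search left half
lo=0, hi=3, mid=1, arr[mid]=6 -> 6 > 5, search left half
lo=0, hi=0, mid=0, arr[mid]=5 -> Found target at index 0!

Binary search finds 5 at index 0 after 3 comparisons. The search repeatedly halves the search space by comparing with the middle element.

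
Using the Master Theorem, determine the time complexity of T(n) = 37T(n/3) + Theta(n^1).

Master Theorem for T(n) = 37T(n/3) + O(n^1):

a = 37, b = 3, c = 1
log_b(a) = log_3(37) = 3.2868

Case 1: c = 1 < log_3(37) = 3.2868
T(n) = O(n^(log_3 37))

For T(n) = 37T(n/3) + O(n^1): log_3(37) = 3.2868. This is Case 1 of the Master Theorem (c < log_b(a), work dominated by leaves), giving O(n^(log_3 37)).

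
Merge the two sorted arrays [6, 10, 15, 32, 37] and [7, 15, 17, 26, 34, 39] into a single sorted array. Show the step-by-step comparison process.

Merging process:

Compare 6 vs 7: take 6 from left. Merged: [6]
Compare 10 vs 7: take 7 from right. Merged: [6, 7]
Compare 10 vs 15: take 10 from left. Merged: [6, 7, 10]
Compare 15 vs 15: take 15 from left. Merged: [6, 7, 10, 15]
Compare 32 vs 15: take 15 from right. Merged: [6, 7, 10, 15, 15]
Compare 32 vs 17: take 17 from right. Merged: [6, 7, 10, 15, 15, 17]
Compare 32 vs 26: take 26 from right. Merged: [6, 7, 10, 15, 15, 17, 26]
Compare 32 vs 34: take 32 from left. Merged: [6, 7, 10, 15, 15, 17, 26, 32]
Compare 37 vs 34: take 34 from right. Merged: [6, 7, 10, 15, 15, 17, 26, 32, 34]
Compare 37 vs 39: take 37 from left. Merged: [6, 7, 10, 15, 15, 17, 26, 32, 34, 37]
Append remaining from right: [39]. Merged: [6, 7, 10, 15, 15, 17, 26, 32, 34, 37, 39]

Final merged array: [6, 7, 10, 15, 15, 17, 26, 32, 34, 37, 39]
Total comparisons: 10

The merged array is [6, 7, 10, 15, 15, 17, 26, 32, 34, 37, 39], requiring 10 comparisons. The merge step runs in O(n) time where n is the total number of elements.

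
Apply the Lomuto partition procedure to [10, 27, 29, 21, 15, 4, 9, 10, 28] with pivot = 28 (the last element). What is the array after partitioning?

Lomuto partition with pivot = 28:

Initial array: [10, 27, 29, 21, 15, 4, 9, 10, 28]

arr[0]=10 <= 28: swap with position 0, array becomes [10, 27, 29, 21, 15, 4, 9, 10, 28]
arr[1]=27 <= 28: swap with position 1, array becomes [10, 27, 29, 21, 15, 4, 9, 10, 28]
arr[2]=29 > 28: no swap
arr[3]=21 <= 28: swap with position 2, array becomes [10, 27, 21, 29, 15, 4, 9, 10, 28]
arr[4]=15 <= 28: swap with position 3, array becomes [10, 27, 21, 15, 29, 4, 9, 10, 28]
arr[5]=4 <= 28: swap with position 4, array becomes [10, 27, 21, 15, 4, 29, 9, 10, 28]
arr[6]=9 <= 28: swap with position 5, array becomes [10, 27, 21, 15, 4, 9, 29, 10, 28]
arr[7]=10 <= 28: swap with position 6, array becomes [10, 27, 21, 15, 4, 9, 10, 29, 28]

Place pivot at position 7: [10, 27, 21, 15, 4, 9, 10, 28, 29]
Pivot position: 7

After partitioning with pivot 28, the array becomes [10, 27, 21, 15, 4, 9, 10, 28, 29]. The pivot is placed at index 7. All elements to the left of the pivot are <= 28, and all elements to the right are > 28.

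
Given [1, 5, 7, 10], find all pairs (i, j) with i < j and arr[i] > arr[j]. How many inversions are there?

Finding inversions in [1, 5, 7, 10]:


Total inversions: 0

The array has 0 inversions. It is already sorted.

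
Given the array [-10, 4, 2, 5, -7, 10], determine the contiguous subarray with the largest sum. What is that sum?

Using Kadane's algorithm on [-10, 4, 2, 5, -7, 10]:

Scanning through the array:
Position 1 (value 4): max_ending_here = 4, max_so_far = 4
Position 2 (value 2): max_ending_here = 6, max_so_far = 6
Position 3 (value 5): max_ending_here = 11, max_so_far = 11
Position 4 (value -7): max_ending_here = 4, max_so_far = 11
Position 5 (value 10): max_ending_here = 14, max_so_far = 14

Maximum subarray: [4, 2, 5, -7, 10]
Maximum sum: 14

The maximum subarray is [4, 2, 5, -7, 10] with sum 14. This subarray runs from index 1 to index 5.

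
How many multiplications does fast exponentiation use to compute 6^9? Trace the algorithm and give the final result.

Computing 6^9 by squaring (build up from 6^1; each line after the first costs one multiplication):

6^1 = 6
6^2 = (6^1)^2 = 6^2 = 36
6^4 = (6^2)^2 = 36^2 = 1296
6^8 = (6^4)^2 = 1296^2 = 1679616
6^9 = 6 * 6^8 = 6 * 1679616 = 10077696

Result: 10077696
Multiplications needed: 4 (4 lines after 6^1)

6^9 = 10077696. Using exponentiation by squaring, this requires 4 multiplications. The key idea: if the exponent is even, square the half-power; if odd, multiply by the base once.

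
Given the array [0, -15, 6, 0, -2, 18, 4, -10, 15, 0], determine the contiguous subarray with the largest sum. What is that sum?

Using Kadane's algorithm on [0, -15, 6, 0, -2, 18, 4, -10, 15, 0]:

Scanning through the array:
Position 1 (value -15): max_ending_here = -15, max_so_far = 0
Position 2 (value 6): max_ending_here = 6, max_so_far = 6
Position 3 (value 0): max_ending_here = 6, max_so_far = 6
Position 4 (value -2): max_ending_here = 4, max_so_far = 6
Position 5 (value 18): max_ending_here = 22, max_so_far = 22
Position 6 (value 4): max_ending_here = 26, max_so_far = 26
Position 7 (value -10): max_ending_here = 16, max_so_far = 26
Position 8 (value 15): max_ending_here = 31, max_so_far = 31
Position 9 (value 0): max_ending_here = 31, max_so_far = 31

Maximum subarray: [6, 0, -2, 18, 4, -10, 15]
Maximum sum: 31

The maximum subarray is [6, 0, -2, 18, 4, -10, 15] with sum 31. This subarray runs from index 2 to index 8.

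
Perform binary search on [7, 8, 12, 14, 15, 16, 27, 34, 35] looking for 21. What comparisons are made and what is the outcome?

Binary search for 21 in [7, 8, 12, 14, 15, 16, 27, 34, 35]:

lo=0, hi=8, mid=4, arr[mid]=15 -> 15 < 21, search right half
lo=5, hi=8, mid=6, arr[mid]=27 -> 27 > 21, search left half
lo=5, hi=5, mid=5, arr[mid]=16 -> 16 < 21, search right half
lo=6 > hi=5, target 21 not found

Binary search determines that 21 is not in the array after 3 comparisons. The search space was exhausted without finding the target.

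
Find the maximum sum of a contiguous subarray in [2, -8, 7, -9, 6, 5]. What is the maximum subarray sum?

Using Kadane's algorithm on [2, -8, 7, -9, 6, 5]:

Scanning through the array:
Position 1 (value -8): max_ending_here = -6, max_so_far = 2
Position 2 (value 7): max_ending_here = 7, max_so_far = 7
Position 3 (value -9): max_ending_here = -2, max_so_far = 7
Position 4 (value 6): max_ending_here = 6, max_so_far = 7
Position 5 (value 5): max_ending_here = 11, max_so_far = 11

Maximum subarray: [6, 5]
Maximum sum: 11

The maximum subarray is [6, 5] with sum 11. This subarray runs from index 4 to index 5.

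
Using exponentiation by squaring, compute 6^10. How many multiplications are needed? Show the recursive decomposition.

Computing 6^10 by squaring (build up from 6^1; each line after the first costs one multiplication):

6^1 = 6
6^2 = (6^1)^2 = 6^2 = 36
6^4 = (6^2)^2 = 36^2 = 1296
6^5 = 6 * 6^4 = 6 * 1296 = 7776
6^10 = (6^5)^2 = 7776^2 = 60466176

Result: 60466176
Multiplications needed: 4 (4 lines after 6^1)

6^10 = 60466176. Using exponentiation by squaring, this requires 4 multiplications. The key idea: if the exponent is even, square the half-power; if odd, multiply by the base once.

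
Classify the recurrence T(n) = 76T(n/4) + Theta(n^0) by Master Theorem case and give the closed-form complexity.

Master Theorem for T(n) = 76T(n/4) + O(n^0):

a = 76, b = 4, c = 0
log_b(a) = log_4(76) = 3.1240

Case 1: c = 0 < log_4(76) = 3.1240
T(n) = O(n^(log_4 76))

For T(n) = 76T(n/4) + O(n^0): log_4(76) = 3.1240. This is Case 1 of the Master Theorem (c < log_b(a), work dominated by leaves), giving O(n^(log_4 76)).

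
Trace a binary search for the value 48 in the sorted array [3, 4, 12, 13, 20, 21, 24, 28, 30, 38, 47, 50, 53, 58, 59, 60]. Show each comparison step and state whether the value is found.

Binary search for 48 in [3, 4, 12, 13, 20, 21, 24, 28, 30, 38, 47, 50, 53, 58, 59, 60]:

lo=0, hi=15, mid=7, arr[mid]=28 -> 28 < 48, search right half
lo=8, hi=15, mid=11, arr[mid]=50 -> 50 > 48, search left half
lo=8, hi=10, mid=9, arr[mid]=38 -> 38 < 48, search right half
lo=10, hi=10, mid=10, arr[mid]=47 -> 47 < 48, search right half
lo=11 > hi=10, target 48 not found

Binary search determines that 48 is not in the array after 4 comparisons. The search space was exhausted without finding the target.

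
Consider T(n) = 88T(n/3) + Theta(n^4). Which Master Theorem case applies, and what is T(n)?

Master Theorem for T(n) = 88T(n/3) + O(n^4):

a = 88, b = 3, c = 4
log_b(a) = log_3(88) = 4.0754

Case 1: c = 4 < log_3(88) = 4.0754
T(n) = O(n^(log_3 88))

For T(n) = 88T(n/3) + O(n^4): log_3(88) = 4.0754. This is Case 1 of the Master Theorem (c < log_b(a), work dominated by leaves), giving O(n^(log_3 88)).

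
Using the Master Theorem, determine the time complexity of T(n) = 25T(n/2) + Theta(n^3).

Master Theorem for T(n) = 25T(n/2) + O(n^3):

a = 25, b = 2, c = 3
log_b(a) = log_2(25) = 4.6439

Case 1: c = 3 < log_2(25) = 4.6439
T(n) = O(n^(log_2 25))

For T(n) = 25T(n/2) + O(n^3): log_2(25) = 4.6439. This is Case 1 of the Master Theorem (c < log_b(a), work dominated by leaves), giving O(n^(log_2 25)).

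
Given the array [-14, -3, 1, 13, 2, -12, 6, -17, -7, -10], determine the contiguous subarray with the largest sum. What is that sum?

Using Kadane's algorithm on [-14, -3, 1, 13, 2, -12, 6, -17, -7, -10]:

Scanning through the array:
Position 1 (value -3): max_ending_here = -3, max_so_far = -3
Position 2 (value 1): max_ending_here = 1, max_so_far = 1
Position 3 (value 13): max_ending_here = 14, max_so_far = 14
Position 4 (value 2): max_ending_here = 16, max_so_far = 16
Position 5 (value -12): max_ending_here = 4, max_so_far = 16
Position 6 (value 6): max_ending_here = 10, max_so_far = 16
Position 7 (value -17): max_ending_here = -7, max_so_far = 16
Position 8 (value -7): max_ending_here = -7, max_so_far = 16
Position 9 (value -10): max_ending_here = -10, max_so_far = 16

Maximum subarray: [1, 13, 2]
Maximum sum: 16

The maximum subarray is [1, 13, 2] with sum 16. This subarray runs from index 2 to index 4.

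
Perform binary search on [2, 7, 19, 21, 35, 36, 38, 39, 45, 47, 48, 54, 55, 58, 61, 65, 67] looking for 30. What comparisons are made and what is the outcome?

Binary search for 30 in [2, 7, 19, 21, 35, 36, 38, 39, 45, 47, 48, 54, 55, 58, 61, 65, 67]:

lo=0, hi=16, mid=8, arr[mid]=45 -> 45 > 30, search left half
lo=0, hi=7, mid=3, arr[mid]=21 -> 21 < 30, search right half
lo=4, hi=7, mid=5, arr[mid]=36 -> 36 > 30, search left half
lo=4, hi=4, mid=4, arr[mid]=35 -> 35 > 30, search left half
lo=4 > hi=3, target 30 not found

Binary search determines that 30 is not in the array after 4 comparisons. The search space was exhausted without finding the target.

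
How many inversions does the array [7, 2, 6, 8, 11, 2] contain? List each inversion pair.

Finding inversions in [7, 2, 6, 8, 11, 2]:

(0, 1): arr[0]=7 > arr[1]=2
(0, 2): arr[0]=7 > arr[2]=6
(0, 5): arr[0]=7 > arr[5]=2
(2, 5): arr[2]=6 > arr[5]=2
(3, 5): arr[3]=8 > arr[5]=2
(4, 5): arr[4]=11 > arr[5]=2

Total inversions: 6

The array has 6 inversion(s): (0,1), (0,2), (0,5), (2,5), (3,5), (4,5). Each pair (i,j) satisfies i < j and arr[i] > arr[j].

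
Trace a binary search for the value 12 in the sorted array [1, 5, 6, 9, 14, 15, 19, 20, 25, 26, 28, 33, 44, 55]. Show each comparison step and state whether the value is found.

Binary search for 12 in [1, 5, 6, 9, 14, 15, 19, 20, 25, 26, 28, 33, 44, 55]:

lo=0, hi=13, mid=6, arr[mid]=19 -> 19 > 12, search left half
lo=0, hi=5, mid=2, arr[mid]=6 -> 6 < 12, search right half
lo=3, hi=5, mid=4, arr[mid]=14 -> 14 > 12, search left half
lo=3, hi=3, mid=3, arr[mid]=9 -> 9 < 12, search right half
lo=4 > hi=3, target 12 not found

Binary search determines that 12 is not in the array after 4 comparisons. The search space was exhausted without finding the target.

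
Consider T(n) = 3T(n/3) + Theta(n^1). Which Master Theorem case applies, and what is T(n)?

Master Theorem for T(n) = 3T(n/3) + O(n^1):

a = 3, b = 3, c = 1
log_b(a) = log_3(3) = 1.0000

Case 2: c = 1 = log_3(3) = 1.0000
T(n) = O(n^1 log n) = O(n log n)

For T(n) = 3T(n/3) + O(n^1): log_3(3) = 1.0000. This is Case 2 of the Master Theorem (c = log_b(a), equal work at all levels), giving O(n log n).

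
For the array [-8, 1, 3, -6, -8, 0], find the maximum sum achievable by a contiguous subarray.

Using Kadane's algorithm on [-8, 1, 3, -6, -8, 0]:

Scanning through the array:
Position 1 (value 1): max_ending_here = 1, max_so_far = 1
Position 2 (value 3): max_ending_here = 4, max_so_far = 4
Position 3 (value -6): max_ending_here = -2, max_so_far = 4
Position 4 (value -8): max_ending_here = -8, max_so_far = 4
Position 5 (value 0): max_ending_here = 0, max_so_far = 4

Maximum subarray: [1, 3]
Maximum sum: 4

The maximum subarray is [1, 3] with sum 4. This subarray runs from index 1 to index 2.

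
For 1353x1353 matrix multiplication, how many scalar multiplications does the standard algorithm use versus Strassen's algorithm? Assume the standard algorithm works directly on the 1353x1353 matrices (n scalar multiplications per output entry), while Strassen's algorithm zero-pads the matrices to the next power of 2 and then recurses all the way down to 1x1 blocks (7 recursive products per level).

Matrix multiplication for 1353x1353 matrices:

Strassen's algorithm requires power-of-2 dimensions. Pad 1353x1353 to 2048x2048 (next power of 2).

Standard algorithm: 1353^3 = 2476813977 multiplications
Strassen's algorithm: 7^(log2(2048)) = 7^11 = 1977326743 multiplications
Savings: 2476813977 - 1977326743 = 499487234 multiplications

Standard: 2476813977 multiplications (1353^3). Strassen: 1977326743 multiplications (7^11, after padding to 2048x2048). Strassen reduces 8 recursive multiplications to 7 at each level.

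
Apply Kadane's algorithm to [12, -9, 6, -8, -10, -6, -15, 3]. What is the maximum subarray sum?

Using Kadane's algorithm on [12, -9, 6, -8, -10, -6, -15, 3]:

Scanning through the array:
Position 1 (value -9): max_ending_here = 3, max_so_far = 12
Position 2 (value 6): max_ending_here = 9, max_so_far = 12
Position 3 (value -8): max_ending_here = 1, max_so_far = 12
Position 4 (value -10): max_ending_here = -9, max_so_far = 12
Position 5 (value -6): max_ending_here = -6, max_so_far = 12
Position 6 (value -15): max_ending_here = -15, max_so_far = 12
Position 7 (value 3): max_ending_here = 3, max_so_far = 12

Maximum subarray: [12]
Maximum sum: 12

The maximum subarray is [12] with sum 12. This subarray runs from index 0 to index 0.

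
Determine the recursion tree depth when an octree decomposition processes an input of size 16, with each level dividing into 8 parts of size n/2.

For divide and conquer with division factor 2:

Problem sizes at each level:
Level 0: 16
Level 1: 8
Level 2: 4
Level 3: 2
Level 4: 1

The root is level 0 and the size-1 base case is level 4 (the tree spans levels 0 through 4, i.e. 5 levels counting the root), so the depth is the number of divisions: log_2(16) = 4

The recursion tree depth is log_2(16) = 4. At each level, the problem size is divided by 2, so it takes 4 divisions to reduce to a base case of size 1. The algorithm makes 8 recursive calls at each level.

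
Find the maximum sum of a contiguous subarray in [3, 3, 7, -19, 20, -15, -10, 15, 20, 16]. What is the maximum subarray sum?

Using Kadane's algorithm on [3, 3, 7, -19, 20, -15, -10, 15, 20, 16]:

Scanning through the array:
Position 1 (value 3): max_ending_here = 6, max_so_far = 6
Position 2 (value 7): max_ending_here = 13, max_so_far = 13
Position 3 (value -19): max_ending_here = -6, max_so_far = 13
Position 4 (value 20): max_ending_here = 20, max_so_far = 20
Position 5 (value -15): max_ending_here = 5, max_so_far = 20
Position 6 (value -10): max_ending_here = -5, max_so_far = 20
Position 7 (value 15): max_ending_here = 15, max_so_far = 20
Position 8 (value 20): max_ending_here = 35, max_so_far = 35
Position 9 (value 16): max_ending_here = 51, max_so_far = 51

Maximum subarray: [15, 20, 16]
Maximum sum: 51

The maximum subarray is [15, 20, 16] with sum 51. This subarray runs from index 7 to index 9.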